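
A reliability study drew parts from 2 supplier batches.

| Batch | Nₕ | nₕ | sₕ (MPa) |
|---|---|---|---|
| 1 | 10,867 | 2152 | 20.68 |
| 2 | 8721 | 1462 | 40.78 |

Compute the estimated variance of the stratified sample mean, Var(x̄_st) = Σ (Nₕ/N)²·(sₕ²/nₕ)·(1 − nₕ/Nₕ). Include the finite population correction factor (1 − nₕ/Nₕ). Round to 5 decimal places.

N = 19588; Wₕ = Nₕ/N.
batch 1: (10867/19588)²·20.68²/2152·(1 − 2152/10867) = 0.04905188
batch 2: (8721/19588)²·40.78²/1462·(1 − 1462/8721) = 0.18767653
Sum = 0.23672841 → 0.23673.

0.23673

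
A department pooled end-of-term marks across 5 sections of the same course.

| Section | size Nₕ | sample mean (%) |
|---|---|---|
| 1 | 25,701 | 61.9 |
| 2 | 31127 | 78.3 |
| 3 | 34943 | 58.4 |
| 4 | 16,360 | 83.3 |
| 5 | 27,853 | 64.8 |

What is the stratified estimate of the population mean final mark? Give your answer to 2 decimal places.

67.92

N = 25701 + 31127 + 34943 + 16360 + 27853 = 135984.
The stratified mean weights each stratum mean by its population share Nₕ/N.
Σ Nₕx̄ₕ = 25701·61.9 + 31127·78.3 + 34943·58.4 + 16360·83.3 + 27853·64.8 = 1590891.9 + 2437244.1 + 2040671.2 + 1362788 + 1804874.4 = 9236469.6.
Divide by N: 9236469.6 / 135984 = 67.9232... → 67.92.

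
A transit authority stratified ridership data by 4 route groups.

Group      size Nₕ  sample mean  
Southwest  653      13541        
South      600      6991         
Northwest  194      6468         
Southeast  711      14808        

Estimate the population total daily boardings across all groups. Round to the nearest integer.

Estimate total by summing Nₕ·x̄ₕ over strata.
653·13541 + 600·6991 + 194·6468 + 711·14808 = 8842273 + 4194600 + 1254792 + 10528488 = 24820153.

24820153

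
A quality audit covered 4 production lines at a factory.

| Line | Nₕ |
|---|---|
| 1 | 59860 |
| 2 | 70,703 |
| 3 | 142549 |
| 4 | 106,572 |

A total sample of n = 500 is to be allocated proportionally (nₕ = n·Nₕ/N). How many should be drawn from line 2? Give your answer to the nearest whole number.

93

N = 59860 + 70703 + 142549 + 106572 = 379684.
n_2 = 500·70703/379684 = 93.108... → 93.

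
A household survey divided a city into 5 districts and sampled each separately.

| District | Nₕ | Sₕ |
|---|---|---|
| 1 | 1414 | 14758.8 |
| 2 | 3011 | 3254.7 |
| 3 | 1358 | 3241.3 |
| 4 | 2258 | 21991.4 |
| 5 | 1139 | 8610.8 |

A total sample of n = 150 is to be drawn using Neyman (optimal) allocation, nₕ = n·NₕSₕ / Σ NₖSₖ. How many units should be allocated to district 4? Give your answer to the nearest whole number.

79

Σ NₕSₕ = 1414·14758.8 + 3011·3254.7 + 1358·3241.3 + 2258·21991.4 + 1139·8610.8 = 94534812.7.
Share for 4: 49656581.2/94534812.7 = 0.52527.
n_4 = 150 × 0.52527 = 78.791... → 79.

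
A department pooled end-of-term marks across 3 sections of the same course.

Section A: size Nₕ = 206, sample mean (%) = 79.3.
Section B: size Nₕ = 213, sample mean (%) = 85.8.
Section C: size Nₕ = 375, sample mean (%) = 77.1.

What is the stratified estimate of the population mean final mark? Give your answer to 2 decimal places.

80.00

N = 794; weights Wₕ = Nₕ/N = (0.2594, 0.2683, 0.4723).
x̄_st = Σ Wₕ·x̄ₕ = 0.2594·79.3 + 0.2683·85.8 + 0.4723·77.1 ≈ 80.0047...
→ 80.00.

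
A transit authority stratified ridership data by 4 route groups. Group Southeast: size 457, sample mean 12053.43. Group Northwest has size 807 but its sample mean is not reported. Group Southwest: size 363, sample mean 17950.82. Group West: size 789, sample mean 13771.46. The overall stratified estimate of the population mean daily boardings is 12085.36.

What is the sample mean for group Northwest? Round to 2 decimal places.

Σ Nₕx̄ₕ = N·μ, so 807·x̄_Northwest = 2416·12085.36 − (457·12053.43 + 363·17950.82 + 789·13771.46).
= 29198229.76 − 22890247.11 = 6307982.65.
x̄_Northwest = 6307982.65 / 807 = 7816.5832... → 7816.58.

7816.58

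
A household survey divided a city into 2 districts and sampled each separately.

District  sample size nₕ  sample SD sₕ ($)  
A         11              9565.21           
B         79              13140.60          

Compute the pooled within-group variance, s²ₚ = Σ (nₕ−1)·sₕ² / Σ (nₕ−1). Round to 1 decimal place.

A: (11−1)·9565.21² = 10·91493242.3441 = 914932423.441
B: (79−1)·13140.60² = 78·172675368.36 = 13468678732.08
Numerator = 14383611155.521; denominator = Σ(nₕ−1) = 88.
s²ₚ = 14383611155.521/88 = 163450126.767... → 163450126.8.

163450126.8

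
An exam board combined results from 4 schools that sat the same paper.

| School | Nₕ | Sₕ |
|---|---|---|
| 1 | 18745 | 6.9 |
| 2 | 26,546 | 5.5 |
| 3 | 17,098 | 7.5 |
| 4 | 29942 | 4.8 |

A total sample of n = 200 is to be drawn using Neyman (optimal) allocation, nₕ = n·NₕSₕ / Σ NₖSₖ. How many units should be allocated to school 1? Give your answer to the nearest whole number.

47

Σ NₕSₕ = 18745·6.9 + 26546·5.5 + 17098·7.5 + 29942·4.8 = 547300.1.
Share for 1: 129340.5/547300.1 = 0.23632.
n_1 = 200 × 0.23632 = 47.265... → 47.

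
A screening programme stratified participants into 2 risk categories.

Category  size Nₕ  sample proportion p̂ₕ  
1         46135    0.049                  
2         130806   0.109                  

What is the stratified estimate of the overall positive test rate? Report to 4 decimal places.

N = 46135 + 130806 = 176941.
Overall proportion = Σ (Nₕ/N)·p̂ₕ.
Σ Nₕp̂ₕ = 2260.615 + 14257.854 = 16518.469.
16518.469 / 176941 = 0.093356... → 0.0934.

0.0934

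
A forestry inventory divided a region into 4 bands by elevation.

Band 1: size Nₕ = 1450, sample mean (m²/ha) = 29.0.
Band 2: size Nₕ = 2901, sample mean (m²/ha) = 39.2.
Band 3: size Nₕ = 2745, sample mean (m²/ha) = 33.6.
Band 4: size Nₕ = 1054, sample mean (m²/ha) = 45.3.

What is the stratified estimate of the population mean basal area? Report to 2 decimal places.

36.29

N = 8150; weights Wₕ = Nₕ/N = (0.1779, 0.3560, 0.3368, 0.1293).
x̄_st = Σ Wₕ·x̄ₕ = 0.1779·29.0 + 0.3560·39.2 + 0.3368·33.6 + 0.1293·45.3 ≈ 36.2880...
→ 36.29.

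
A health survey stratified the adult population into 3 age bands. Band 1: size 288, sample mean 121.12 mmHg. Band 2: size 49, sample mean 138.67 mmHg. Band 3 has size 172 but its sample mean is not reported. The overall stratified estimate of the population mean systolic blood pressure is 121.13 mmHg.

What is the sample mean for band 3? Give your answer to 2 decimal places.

116.15

Σ Nₕx̄ₕ = N·μ, so 172·x̄_3 = 509·121.13 − (288·121.12 + 49·138.67).
= 61655.17 − 41677.39 = 19977.78.
x̄_3 = 19977.78 / 172 = 116.1499... → 116.15.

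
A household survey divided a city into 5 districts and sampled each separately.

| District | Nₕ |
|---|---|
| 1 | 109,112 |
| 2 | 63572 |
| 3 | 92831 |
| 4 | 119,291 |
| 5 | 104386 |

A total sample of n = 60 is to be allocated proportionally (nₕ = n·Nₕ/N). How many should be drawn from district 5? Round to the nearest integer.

N = 109112 + 63572 + 92831 + 119291 + 104386 = 489192.
n_5 = 60·104386/489192 = 12.803... → 13.

13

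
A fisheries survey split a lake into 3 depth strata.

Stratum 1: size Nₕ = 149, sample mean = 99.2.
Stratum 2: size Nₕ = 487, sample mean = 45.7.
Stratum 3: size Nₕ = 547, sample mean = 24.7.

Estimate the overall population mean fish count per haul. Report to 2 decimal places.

N = 149 + 487 + 547 = 1183.
The stratified mean weights each stratum mean by its population share Nₕ/N.
Σ Nₕx̄ₕ = 149·99.2 + 487·45.7 + 547·24.7 = 14780.8 + 22255.9 + 13510.9 = 50547.6.
Divide by N: 50547.6 / 1183 = 42.7283... → 42.73.

42.73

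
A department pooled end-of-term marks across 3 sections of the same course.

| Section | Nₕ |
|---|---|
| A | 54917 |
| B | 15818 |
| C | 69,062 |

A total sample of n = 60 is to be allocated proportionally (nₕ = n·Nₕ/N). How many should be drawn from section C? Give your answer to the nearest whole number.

30

Share of section C = 69062/139797 = 0.49402.
Allocate 60 × 0.49402 = 29.641... → 30.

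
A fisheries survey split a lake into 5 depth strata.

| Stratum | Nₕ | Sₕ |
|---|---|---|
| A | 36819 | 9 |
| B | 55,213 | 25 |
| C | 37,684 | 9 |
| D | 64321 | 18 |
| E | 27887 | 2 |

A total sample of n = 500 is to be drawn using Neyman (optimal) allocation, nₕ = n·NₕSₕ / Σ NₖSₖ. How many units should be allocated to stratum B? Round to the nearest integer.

211

Σ NₕSₕ = 36819·9 + 55213·25 + 37684·9 + 64321·18 + 27887·2 = 3264404.
Share for B: 1380325/3264404 = 0.42284.
n_B = 500 × 0.42284 = 211.421... → 211.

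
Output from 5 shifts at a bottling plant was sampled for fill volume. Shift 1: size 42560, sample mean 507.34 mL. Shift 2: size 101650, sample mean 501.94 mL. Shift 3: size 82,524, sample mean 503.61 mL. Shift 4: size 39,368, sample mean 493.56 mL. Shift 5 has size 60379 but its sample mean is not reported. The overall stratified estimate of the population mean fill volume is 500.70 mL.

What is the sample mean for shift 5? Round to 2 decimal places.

Σ Nₕx̄ₕ = N·μ, so 60379·x̄_5 = 326481·500.70 − (42560·507.34 + 101650·501.94 + 82524·503.61 + 39368·493.56).
= 163469036.7 − 133604973.12 = 29864063.58.
x̄_5 = 29864063.58 / 60379 = 494.6101... → 494.61.

494.61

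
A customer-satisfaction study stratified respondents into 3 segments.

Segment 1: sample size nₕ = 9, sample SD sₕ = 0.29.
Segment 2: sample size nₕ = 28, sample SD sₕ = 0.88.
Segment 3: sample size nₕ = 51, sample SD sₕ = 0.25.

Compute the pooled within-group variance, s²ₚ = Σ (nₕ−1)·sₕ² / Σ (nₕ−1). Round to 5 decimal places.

Degrees of freedom: 8 + 27 + 50 = 85.
Σ(nₕ−1)sₕ² = 8·0.0841 + 27·0.7744 + 50·0.0625 = 24.7066.
s²ₚ = 24.7066 / 85 = 0.2906659... → 0.29067.

0.29067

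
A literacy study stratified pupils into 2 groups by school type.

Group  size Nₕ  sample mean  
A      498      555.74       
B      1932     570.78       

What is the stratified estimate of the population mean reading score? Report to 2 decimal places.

x̄_st = (Σ Nₕx̄ₕ) / (Σ Nₕ) = (498·555.74 + 1932·570.78) / 2430
= 1379505.48 / 2430 = 567.6977... → 567.70.

567.70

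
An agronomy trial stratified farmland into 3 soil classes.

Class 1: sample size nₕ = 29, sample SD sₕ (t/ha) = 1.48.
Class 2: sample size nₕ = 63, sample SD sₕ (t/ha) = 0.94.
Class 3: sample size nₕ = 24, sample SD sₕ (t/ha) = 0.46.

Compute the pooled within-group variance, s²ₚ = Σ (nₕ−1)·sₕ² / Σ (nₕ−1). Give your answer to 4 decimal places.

1.0706

1: (29−1)·1.48² = 28·2.1904 = 61.3312
2: (63−1)·0.94² = 62·0.8836 = 54.7832
3: (24−1)·0.46² = 23·0.2116 = 4.8668
Numerator = 120.9812; denominator = Σ(nₕ−1) = 113.
s²ₚ = 120.9812/113 = 1.070630... → 1.0706.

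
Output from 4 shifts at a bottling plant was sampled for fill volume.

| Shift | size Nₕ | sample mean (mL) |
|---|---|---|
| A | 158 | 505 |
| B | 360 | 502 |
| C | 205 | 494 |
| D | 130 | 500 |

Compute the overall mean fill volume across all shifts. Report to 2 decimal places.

x̄_st = (Σ Nₕx̄ₕ) / (Σ Nₕ) = (158·505 + 360·502 + 205·494 + 130·500) / 853
= 426780 / 853 = 500.3283... → 500.33.

500.33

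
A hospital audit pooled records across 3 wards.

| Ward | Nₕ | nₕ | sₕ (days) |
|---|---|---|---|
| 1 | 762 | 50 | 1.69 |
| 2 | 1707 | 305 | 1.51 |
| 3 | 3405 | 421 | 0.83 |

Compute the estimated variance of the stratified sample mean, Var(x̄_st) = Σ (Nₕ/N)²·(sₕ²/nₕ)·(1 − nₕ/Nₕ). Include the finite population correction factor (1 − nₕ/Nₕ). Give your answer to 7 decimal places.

0.0018986

N = 5874. Term for each stratum: Wₕ²sₕ²/nₕ·(1−nₕ/Nₕ).
Var(x̄_st) = 0.0008981947 + 0.0005185226 + 0.0004818614 = 0.0018985787 → 0.0018986.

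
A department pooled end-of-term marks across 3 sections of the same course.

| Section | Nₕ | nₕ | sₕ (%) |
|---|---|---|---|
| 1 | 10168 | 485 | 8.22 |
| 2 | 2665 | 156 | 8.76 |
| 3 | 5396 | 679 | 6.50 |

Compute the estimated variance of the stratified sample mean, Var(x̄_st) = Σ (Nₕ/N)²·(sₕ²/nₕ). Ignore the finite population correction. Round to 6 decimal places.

0.059312

N = 18229; Wₕ = Nₕ/N.
section 1: (10168/18229)²·8.22²/485 = 0.043345826
section 2: (2665/18229)²·8.76²/156 = 0.010513622
section 3: (5396/18229)²·6.50²/679 = 0.005452242
Sum = 0.059311690 → 0.059312.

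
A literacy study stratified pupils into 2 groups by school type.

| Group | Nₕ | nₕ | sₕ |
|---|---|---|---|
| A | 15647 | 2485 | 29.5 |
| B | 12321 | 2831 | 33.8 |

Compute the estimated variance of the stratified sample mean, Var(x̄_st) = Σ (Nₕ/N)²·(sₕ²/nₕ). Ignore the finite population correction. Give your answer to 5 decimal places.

0.18793

N = 27968; Wₕ = Nₕ/N.
group A: (15647/27968)²·29.5²/2485 = 0.10961172
group B: (12321/27968)²·33.8²/2831 = 0.07831819
Sum = 0.18792990 → 0.18793.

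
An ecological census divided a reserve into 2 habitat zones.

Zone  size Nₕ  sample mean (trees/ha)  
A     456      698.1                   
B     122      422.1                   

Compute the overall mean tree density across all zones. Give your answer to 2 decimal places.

639.84

N = 456 + 122 = 578.
The stratified mean weights each stratum mean by its population share Nₕ/N.
Σ Nₕx̄ₕ = 456·698.1 + 122·422.1 = 318333.6 + 51496.2 = 369829.8.
Divide by N: 369829.8 / 578 = 639.8439... → 639.84.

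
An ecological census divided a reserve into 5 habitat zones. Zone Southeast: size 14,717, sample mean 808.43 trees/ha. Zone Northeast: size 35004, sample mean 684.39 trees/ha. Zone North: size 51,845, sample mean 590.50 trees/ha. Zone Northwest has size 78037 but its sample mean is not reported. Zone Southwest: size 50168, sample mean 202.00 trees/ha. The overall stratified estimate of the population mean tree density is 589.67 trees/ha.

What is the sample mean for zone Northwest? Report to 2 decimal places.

Σ Nₕx̄ₕ = N·μ, so 78037·x̄_Northwest = 229771·589.67 − (14717·808.43 + 35004·684.39 + 51845·590.50 + 50168·202.00).
= 135489065.57 − 76602460.37 = 58886605.2.
x̄_Northwest = 58886605.2 / 78037 = 754.5985... → 754.60.

754.60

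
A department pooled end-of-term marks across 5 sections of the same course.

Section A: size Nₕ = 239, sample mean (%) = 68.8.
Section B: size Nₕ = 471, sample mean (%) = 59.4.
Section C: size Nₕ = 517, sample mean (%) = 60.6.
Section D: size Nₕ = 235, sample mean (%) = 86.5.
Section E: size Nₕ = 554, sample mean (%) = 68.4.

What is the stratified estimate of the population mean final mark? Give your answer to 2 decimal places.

66.45

N = 2016; weights Wₕ = Nₕ/N = (0.1186, 0.2336, 0.2564, 0.1166, 0.2748).
x̄_st = Σ Wₕ·x̄ₕ = 0.1186·68.8 + 0.2336·59.4 + 0.2564·60.6 + 0.1166·86.5 + 0.2748·68.4 ≈ 66.4543...
→ 66.45.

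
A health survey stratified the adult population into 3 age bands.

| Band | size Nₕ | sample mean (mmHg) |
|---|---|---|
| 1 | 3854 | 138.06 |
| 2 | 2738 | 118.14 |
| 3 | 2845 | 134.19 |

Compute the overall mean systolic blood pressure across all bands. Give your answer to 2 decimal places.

131.11

N = 9437; weights Wₕ = Nₕ/N = (0.4084, 0.2901, 0.3015).
x̄_st = Σ Wₕ·x̄ₕ = 0.4084·138.06 + 0.2901·118.14 + 0.3015·134.19 ≈ 131.1138...
→ 131.11.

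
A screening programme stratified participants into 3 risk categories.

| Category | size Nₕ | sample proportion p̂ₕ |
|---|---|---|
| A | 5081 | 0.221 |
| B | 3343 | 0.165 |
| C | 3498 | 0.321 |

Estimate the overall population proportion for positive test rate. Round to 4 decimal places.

N = 5081 + 3343 + 3498 = 11922.
Overall proportion = Σ (Nₕ/N)·p̂ₕ.
Σ Nₕp̂ₕ = 1122.901 + 551.595 + 1122.858 = 2797.354.
2797.354 / 11922 = 0.234638... → 0.2346.

0.2346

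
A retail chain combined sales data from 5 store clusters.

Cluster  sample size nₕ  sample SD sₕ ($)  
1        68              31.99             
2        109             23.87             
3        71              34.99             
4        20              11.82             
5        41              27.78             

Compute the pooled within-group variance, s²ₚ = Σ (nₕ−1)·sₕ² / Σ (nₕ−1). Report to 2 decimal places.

Degrees of freedom: 67 + 108 + 70 + 19 + 40 = 304.
Σ(nₕ−1)sₕ² = 67·1023.3601 + 108·569.7769 + 70·1224.3001 + 19·139.7124 + 40·771.7284 = 249325.7105.
s²ₚ = 249325.7105 / 304 = 820.1504... → 820.15.

820.15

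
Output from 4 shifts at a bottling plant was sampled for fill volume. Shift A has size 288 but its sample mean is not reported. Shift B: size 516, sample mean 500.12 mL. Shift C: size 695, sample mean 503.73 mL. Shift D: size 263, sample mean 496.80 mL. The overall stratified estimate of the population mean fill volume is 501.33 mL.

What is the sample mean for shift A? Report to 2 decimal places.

Σ Nₕx̄ₕ = N·μ, so 288·x̄_A = 1762·501.33 − (516·500.12 + 695·503.73 + 263·496.80).
= 883343.46 − 738812.67 = 144530.79.
x̄_A = 144530.79 / 288 = 501.8430... → 501.84.

501.84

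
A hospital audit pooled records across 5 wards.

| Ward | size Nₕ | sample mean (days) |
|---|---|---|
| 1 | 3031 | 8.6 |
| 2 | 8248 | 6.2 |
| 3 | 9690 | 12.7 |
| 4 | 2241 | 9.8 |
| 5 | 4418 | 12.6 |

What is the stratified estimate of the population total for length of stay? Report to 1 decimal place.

Population total = Σ Nₕ·x̄ₕ (each stratum's size times its mean).
3031·8.6 + 8248·6.2 + 9690·12.7 + 2241·9.8 + 4418·12.6 = 26066.6 + 51137.6 + 123063 + 21961.8 + 55666.8 = 277895.8.

277895.8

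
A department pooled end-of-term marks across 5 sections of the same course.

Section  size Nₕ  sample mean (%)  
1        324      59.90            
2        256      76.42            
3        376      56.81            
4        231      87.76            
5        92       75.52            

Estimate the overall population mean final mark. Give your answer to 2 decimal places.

68.45

x̄_st = (Σ Nₕx̄ₕ) / (Σ Nₕ) = (324·59.90 + 256·76.42 + 376·56.81 + 231·87.76 + 92·75.52) / 1279
= 87552.08 / 1279 = 68.4535... → 68.45.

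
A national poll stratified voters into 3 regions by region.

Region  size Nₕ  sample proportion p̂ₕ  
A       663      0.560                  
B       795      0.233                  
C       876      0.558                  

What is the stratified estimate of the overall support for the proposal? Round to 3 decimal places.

Wₕ = Nₕ/N with N = 2334: 0.2841, 0.3406, 0.3753.
p̂_st = 0.2841·0.560 + 0.3406·0.233 + 0.3753·0.558 ≈ 0.44787... → 0.448.

0.448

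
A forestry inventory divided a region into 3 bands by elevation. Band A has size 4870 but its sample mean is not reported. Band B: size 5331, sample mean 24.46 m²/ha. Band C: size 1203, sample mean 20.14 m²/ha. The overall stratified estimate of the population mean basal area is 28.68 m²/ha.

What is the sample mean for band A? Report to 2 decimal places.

N = 4870 + 5331 + 1203 = 11404.
Overall total = μ·N = 28.68·11404 = 327066.72.
Subtract the known strata: 5331·24.46 + 1203·20.14 = 154624.68.
Remaining total for band A: 327066.72 − 154624.68 = 172442.04.
Divide by its size: 172442.04 / 4870 = 35.4090... → 35.41.

35.41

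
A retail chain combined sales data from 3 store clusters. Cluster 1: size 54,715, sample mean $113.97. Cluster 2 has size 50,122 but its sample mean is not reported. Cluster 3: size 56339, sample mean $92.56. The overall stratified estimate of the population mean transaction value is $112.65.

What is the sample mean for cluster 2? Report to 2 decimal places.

133.79

Σ Nₕx̄ₕ = N·μ, so 50122·x̄_2 = 161176·112.65 − (54715·113.97 + 56339·92.56).
= 18156476.4 − 11450606.39 = 6705870.01.
x̄_2 = 6705870.01 / 50122 = 133.7910... → 133.79.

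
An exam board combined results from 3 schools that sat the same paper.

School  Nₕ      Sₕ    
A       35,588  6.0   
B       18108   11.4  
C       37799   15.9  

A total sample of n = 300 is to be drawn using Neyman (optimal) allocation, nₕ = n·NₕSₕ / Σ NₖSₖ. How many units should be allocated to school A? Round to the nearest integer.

63

A: NₕSₕ = 35588·6.0 = 213528
B: NₕSₕ = 18108·11.4 = 206431.2
C: NₕSₕ = 37799·15.9 = 601004.1
Σ NₕSₕ = 1020963.3.
n_A = 300·213528/1020963.3 = 62.743... → 63.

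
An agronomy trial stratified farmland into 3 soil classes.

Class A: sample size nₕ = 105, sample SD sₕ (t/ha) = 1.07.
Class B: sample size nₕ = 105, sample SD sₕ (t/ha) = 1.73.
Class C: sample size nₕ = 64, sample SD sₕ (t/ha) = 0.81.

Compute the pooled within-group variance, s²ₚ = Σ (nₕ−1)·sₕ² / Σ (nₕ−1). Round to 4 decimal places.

1.7405

Degrees of freedom: 104 + 104 + 63 = 271.
Σ(nₕ−1)sₕ² = 104·1.1449 + 104·2.9929 + 63·0.6561 = 471.6655.
s²ₚ = 471.6655 / 271 = 1.740463... → 1.7405.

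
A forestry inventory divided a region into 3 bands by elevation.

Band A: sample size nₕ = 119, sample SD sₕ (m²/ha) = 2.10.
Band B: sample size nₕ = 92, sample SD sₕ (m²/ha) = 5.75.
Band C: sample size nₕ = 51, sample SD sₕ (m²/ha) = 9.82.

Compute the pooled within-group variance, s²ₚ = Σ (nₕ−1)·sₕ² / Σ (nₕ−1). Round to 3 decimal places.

Degrees of freedom: 118 + 91 + 50 = 259.
Σ(nₕ−1)sₕ² = 118·4.41 + 91·33.0625 + 50·96.4324 = 8350.6875.
s²ₚ = 8350.6875 / 259 = 32.24204... → 32.242.

32.242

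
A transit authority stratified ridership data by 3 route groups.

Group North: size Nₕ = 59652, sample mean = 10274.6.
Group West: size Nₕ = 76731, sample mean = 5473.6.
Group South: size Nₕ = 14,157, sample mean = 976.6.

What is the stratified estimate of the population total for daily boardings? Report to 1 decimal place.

Estimate total by summing Nₕ·x̄ₕ over strata.
59652·10274.6 + 76731·5473.6 + 14157·976.6 = 612900439.2 + 419994801.6 + 13825726.2 = 1046720967.0.

1046720967.0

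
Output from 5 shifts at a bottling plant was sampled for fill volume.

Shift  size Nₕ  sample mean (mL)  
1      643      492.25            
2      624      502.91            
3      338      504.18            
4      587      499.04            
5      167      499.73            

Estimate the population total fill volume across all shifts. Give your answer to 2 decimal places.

Population total = Σ Nₕ·x̄ₕ (each stratum's size times its mean).
643·492.25 + 624·502.91 + 338·504.18 + 587·499.04 + 167·499.73 = 316516.75 + 313815.84 + 170412.84 + 292936.48 + 83454.91 = 1177136.82.

1177136.82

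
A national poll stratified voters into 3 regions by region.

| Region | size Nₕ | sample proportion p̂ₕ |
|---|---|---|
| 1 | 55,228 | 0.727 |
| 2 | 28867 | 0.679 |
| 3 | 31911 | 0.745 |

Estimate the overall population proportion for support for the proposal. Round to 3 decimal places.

N = 55228 + 28867 + 31911 = 116006.
Overall proportion = Σ (Nₕ/N)·p̂ₕ.
Σ Nₕp̂ₕ = 40150.756 + 19600.693 + 23773.695 = 83525.144.
83525.144 / 116006 = 0.72001... → 0.720.

0.720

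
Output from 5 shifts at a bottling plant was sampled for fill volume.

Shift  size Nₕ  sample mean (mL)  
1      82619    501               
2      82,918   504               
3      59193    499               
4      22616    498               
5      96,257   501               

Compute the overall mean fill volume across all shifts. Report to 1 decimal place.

501.2

N = 82619 + 82918 + 59193 + 22616 + 96257 = 343603.
Overall mean = Σ (Nₕ/N)·x̄ₕ — weight by population share, not a simple average.
Σ Nₕx̄ₕ = 82619·501 + 82918·504 + 59193·499 + 22616·498 + 96257·501 = 41392119 + 41790672 + 29537307 + 11262768 + 48224757 = 172207623.
Divide by N: 172207623 / 343603 = 501.182... → 501.2.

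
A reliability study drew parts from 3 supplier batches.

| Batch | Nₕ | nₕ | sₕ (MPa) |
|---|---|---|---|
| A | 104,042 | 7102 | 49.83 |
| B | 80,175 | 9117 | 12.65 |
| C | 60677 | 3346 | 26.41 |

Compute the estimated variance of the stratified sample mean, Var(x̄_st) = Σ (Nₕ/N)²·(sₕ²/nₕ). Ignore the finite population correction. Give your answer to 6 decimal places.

0.077783

N = 244894. Term for each stratum: Wₕ²sₕ²/nₕ.
Var(x̄_st) = 0.063104772 + 0.001881268 + 0.012796841 = 0.077782881 → 0.077783.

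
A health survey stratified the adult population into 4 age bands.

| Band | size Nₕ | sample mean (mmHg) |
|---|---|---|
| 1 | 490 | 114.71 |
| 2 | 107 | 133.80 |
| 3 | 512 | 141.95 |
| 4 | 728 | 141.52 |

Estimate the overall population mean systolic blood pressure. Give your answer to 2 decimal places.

N = 1837; weights Wₕ = Nₕ/N = (0.2667, 0.0582, 0.2787, 0.3963).
x̄_st = Σ Wₕ·x̄ₕ = 0.2667·114.71 + 0.0582·133.80 + 0.2787·141.95 + 0.3963·141.52 ≈ 134.0389...
→ 134.04.

134.04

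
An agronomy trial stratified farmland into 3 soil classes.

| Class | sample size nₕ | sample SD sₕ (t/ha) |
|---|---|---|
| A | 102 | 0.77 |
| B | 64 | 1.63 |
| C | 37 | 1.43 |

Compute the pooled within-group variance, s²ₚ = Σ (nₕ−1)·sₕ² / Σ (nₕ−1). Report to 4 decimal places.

A: (102−1)·0.77² = 101·0.5929 = 59.8829
B: (64−1)·1.63² = 63·2.6569 = 167.3847
C: (37−1)·1.43² = 36·2.0449 = 73.6164
Numerator = 300.884; denominator = Σ(nₕ−1) = 200.
s²ₚ = 300.884/200 = 1.50442 → 1.5044.

1.5044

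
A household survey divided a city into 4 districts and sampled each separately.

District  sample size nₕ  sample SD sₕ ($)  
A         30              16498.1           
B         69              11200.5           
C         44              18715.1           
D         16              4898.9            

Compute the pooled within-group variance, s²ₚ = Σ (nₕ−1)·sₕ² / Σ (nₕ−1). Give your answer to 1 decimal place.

205452034.6

A: (30−1)·16498.1² = 29·272187303.61 = 7893431804.69
B: (69−1)·11200.5² = 68·125451200.25 = 8530681617
C: (44−1)·18715.1² = 43·350254968.01 = 15060963624.43
D: (16−1)·4898.9² = 15·23999221.21 = 359988318.15
Numerator = 31845065364.27; denominator = Σ(nₕ−1) = 155.
s²ₚ = 31845065364.27/155 = 205452034.608... → 205452034.6.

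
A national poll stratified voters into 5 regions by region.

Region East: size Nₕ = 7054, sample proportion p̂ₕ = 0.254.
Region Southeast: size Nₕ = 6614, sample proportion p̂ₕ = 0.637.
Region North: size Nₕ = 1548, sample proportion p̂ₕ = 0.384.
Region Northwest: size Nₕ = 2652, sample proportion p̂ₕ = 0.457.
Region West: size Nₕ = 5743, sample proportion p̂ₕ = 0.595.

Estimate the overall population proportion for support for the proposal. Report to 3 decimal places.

Wₕ = Nₕ/N with N = 23611: 0.2988, 0.2801, 0.0656, 0.1123, 0.2432.
p̂_st = 0.2988·0.254 + 0.2801·0.637 + 0.0656·0.384 + 0.1123·0.457 + 0.2432·0.595 ≈ 0.47555... → 0.476.

0.476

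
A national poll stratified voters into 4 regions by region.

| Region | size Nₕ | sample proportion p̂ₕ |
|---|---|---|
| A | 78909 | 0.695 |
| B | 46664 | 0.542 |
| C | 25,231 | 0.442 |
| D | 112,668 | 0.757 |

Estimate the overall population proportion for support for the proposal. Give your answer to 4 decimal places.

Wₕ = Nₕ/N with N = 263472: 0.2995, 0.1771, 0.0958, 0.4276.
p̂_st = 0.2995·0.695 + 0.1771·0.542 + 0.0958·0.442 + 0.4276·0.757 ≈ 0.670187... → 0.6702.

0.6702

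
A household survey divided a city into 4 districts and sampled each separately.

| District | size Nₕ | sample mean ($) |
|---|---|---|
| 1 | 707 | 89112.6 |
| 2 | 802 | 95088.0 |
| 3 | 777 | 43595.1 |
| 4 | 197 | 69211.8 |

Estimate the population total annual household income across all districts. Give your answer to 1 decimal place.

1: 707·89112.6 = 63002608.2
2: 802·95088.0 = 76260576
3: 777·43595.1 = 33873392.7
4: 197·69211.8 = 13634724.6
τ̂ = Σ Nₕx̄ₕ = 186771301.5.

186771301.5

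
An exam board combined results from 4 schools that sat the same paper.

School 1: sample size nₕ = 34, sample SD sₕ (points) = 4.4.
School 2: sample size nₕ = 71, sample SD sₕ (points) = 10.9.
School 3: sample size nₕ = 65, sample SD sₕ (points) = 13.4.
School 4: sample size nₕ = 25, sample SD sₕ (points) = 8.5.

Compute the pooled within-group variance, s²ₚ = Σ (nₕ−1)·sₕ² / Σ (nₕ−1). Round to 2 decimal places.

116.13

Degrees of freedom: 33 + 70 + 64 + 24 = 191.
Σ(nₕ−1)sₕ² = 33·19.36 + 70·118.81 + 64·179.56 + 24·72.25 = 22181.42.
s²ₚ = 22181.42 / 191 = 116.1331... → 116.13.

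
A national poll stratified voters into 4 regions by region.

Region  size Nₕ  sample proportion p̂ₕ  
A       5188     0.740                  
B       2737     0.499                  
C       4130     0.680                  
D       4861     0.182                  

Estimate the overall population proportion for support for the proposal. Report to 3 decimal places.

0.526

Wₕ = Nₕ/N with N = 16916: 0.3067, 0.1618, 0.2441, 0.2874.
p̂_st = 0.3067·0.740 + 0.1618·0.499 + 0.2441·0.680 + 0.2874·0.182 ≈ 0.52601... → 0.526.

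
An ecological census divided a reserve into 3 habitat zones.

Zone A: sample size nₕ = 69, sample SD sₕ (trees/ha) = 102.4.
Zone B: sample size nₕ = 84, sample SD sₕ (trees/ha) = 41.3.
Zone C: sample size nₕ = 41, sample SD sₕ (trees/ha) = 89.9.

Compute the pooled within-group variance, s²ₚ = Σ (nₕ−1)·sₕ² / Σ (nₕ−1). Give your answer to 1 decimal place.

Degrees of freedom: 68 + 83 + 40 = 191.
Σ(nₕ−1)sₕ² = 68·10485.76 + 83·1705.69 + 40·8082.01 = 1177884.35.
s²ₚ = 1177884.35 / 191 = 6166.934... → 6166.9.

6166.9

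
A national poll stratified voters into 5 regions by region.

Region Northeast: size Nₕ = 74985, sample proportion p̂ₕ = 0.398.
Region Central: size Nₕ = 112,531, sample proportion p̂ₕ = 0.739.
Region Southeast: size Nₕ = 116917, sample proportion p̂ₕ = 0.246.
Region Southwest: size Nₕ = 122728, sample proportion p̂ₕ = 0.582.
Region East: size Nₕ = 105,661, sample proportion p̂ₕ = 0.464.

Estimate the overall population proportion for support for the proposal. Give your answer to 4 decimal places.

N = 74985 + 112531 + 116917 + 122728 + 105661 = 532822.
Overall proportion = Σ (Nₕ/N)·p̂ₕ.
Σ Nₕp̂ₕ = 29844.03 + 83160.409 + 28761.582 + 71427.696 + 49026.704 = 262220.421.
262220.421 / 532822 = 0.492135... → 0.4921.

0.4921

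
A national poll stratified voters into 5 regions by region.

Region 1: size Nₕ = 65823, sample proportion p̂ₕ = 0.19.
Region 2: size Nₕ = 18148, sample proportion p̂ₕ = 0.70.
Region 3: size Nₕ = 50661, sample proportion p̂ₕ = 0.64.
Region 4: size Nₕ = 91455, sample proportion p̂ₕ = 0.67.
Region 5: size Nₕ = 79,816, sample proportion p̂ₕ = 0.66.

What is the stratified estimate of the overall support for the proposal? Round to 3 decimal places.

0.561

Wₕ = Nₕ/N with N = 305903: 0.2152, 0.0593, 0.1656, 0.2990, 0.2609.
p̂_st = 0.2152·0.19 + 0.0593·0.70 + 0.1656·0.64 + 0.2990·0.67 + 0.2609·0.66 ≈ 0.56092... → 0.561.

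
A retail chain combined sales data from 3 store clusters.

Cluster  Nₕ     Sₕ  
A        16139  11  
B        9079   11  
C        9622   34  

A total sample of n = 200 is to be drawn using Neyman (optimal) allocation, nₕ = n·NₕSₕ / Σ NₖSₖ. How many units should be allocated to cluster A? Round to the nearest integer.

Σ NₕSₕ = 16139·11 + 9079·11 + 9622·34 = 604546.
Share for A: 177529/604546 = 0.29366.
n_A = 200 × 0.29366 = 58.731... → 59.

59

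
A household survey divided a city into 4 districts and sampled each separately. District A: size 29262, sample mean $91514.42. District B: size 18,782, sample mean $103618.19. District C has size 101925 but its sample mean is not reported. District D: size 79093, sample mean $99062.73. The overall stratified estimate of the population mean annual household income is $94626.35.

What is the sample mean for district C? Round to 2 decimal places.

90420.22

Σ Nₕx̄ₕ = N·μ, so 101925·x̄_C = 229062·94626.35 − (29262·91514.42 + 18782·103618.19 + 79093·99062.73).
= 21675300983.7 − 12459220306.51 = 9216080677.19.
x̄_C = 9216080677.19 / 101925 = 90420.2176... → 90420.22.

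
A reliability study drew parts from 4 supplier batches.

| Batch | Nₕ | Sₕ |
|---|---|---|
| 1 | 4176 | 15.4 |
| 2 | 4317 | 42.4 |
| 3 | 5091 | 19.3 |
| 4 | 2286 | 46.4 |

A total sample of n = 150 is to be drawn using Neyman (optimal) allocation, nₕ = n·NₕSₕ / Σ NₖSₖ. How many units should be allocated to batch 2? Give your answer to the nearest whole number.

Σ NₕSₕ = 4176·15.4 + 4317·42.4 + 5091·19.3 + 2286·46.4 = 451677.9.
Share for 2: 183040.8/451677.9 = 0.40525.
n_2 = 150 × 0.40525 = 60.787... → 61.

61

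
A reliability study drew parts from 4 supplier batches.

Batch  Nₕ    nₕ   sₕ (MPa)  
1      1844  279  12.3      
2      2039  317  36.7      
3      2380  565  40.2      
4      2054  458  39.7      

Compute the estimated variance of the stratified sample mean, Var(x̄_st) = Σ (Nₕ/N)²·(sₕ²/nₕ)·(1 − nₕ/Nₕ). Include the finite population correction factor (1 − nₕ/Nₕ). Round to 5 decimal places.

0.58000

N = 8317; Wₕ = Nₕ/N.
batch 1: (1844/8317)²·12.3²/279·(1 − 279/1844) = 0.02262288
batch 2: (2039/8317)²·36.7²/317·(1 − 317/2039) = 0.21567005
batch 3: (2380/8317)²·40.2²/565·(1 − 565/2380) = 0.17861743
batch 4: (2054/8317)²·39.7²/458·(1 − 458/2054) = 0.16308554
Sum = 0.57999590 → 0.58000.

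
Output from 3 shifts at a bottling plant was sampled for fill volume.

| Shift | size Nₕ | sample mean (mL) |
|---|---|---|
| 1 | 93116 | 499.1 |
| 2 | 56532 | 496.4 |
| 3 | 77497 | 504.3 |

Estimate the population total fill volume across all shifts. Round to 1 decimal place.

1: 93116·499.1 = 46474195.6
2: 56532·496.4 = 28062484.8
3: 77497·504.3 = 39081737.1
τ̂ = Σ Nₕx̄ₕ = 113618417.5.

113618417.5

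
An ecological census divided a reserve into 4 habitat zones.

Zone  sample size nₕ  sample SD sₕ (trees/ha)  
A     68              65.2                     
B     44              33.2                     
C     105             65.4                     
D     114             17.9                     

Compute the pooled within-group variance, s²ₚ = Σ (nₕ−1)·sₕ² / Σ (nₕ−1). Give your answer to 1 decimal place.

2487.0

A: (68−1)·65.2² = 67·4251.04 = 284819.68
B: (44−1)·33.2² = 43·1102.24 = 47396.32
C: (105−1)·65.4² = 104·4277.16 = 444824.64
D: (114−1)·17.9² = 113·320.41 = 36206.33
Numerator = 813246.97; denominator = Σ(nₕ−1) = 327.
s²ₚ = 813246.97/327 = 2486.994... → 2487.0.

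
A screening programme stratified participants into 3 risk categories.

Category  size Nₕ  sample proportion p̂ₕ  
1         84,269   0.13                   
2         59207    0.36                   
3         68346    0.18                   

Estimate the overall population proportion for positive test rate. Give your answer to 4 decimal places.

0.2104

Wₕ = Nₕ/N with N = 211822: 0.3978, 0.2795, 0.3227.
p̂_st = 0.3978·0.13 + 0.2795·0.36 + 0.3227·0.18 ≈ 0.210421... → 0.2104.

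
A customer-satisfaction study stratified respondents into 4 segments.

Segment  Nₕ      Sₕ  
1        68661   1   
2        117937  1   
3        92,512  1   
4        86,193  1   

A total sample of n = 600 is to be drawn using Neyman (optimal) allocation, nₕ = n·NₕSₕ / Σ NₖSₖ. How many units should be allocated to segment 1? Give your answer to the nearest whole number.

113

1: NₕSₕ = 68661·1 = 68661
2: NₕSₕ = 117937·1 = 117937
3: NₕSₕ = 92512·1 = 92512
4: NₕSₕ = 86193·1 = 86193
Σ NₕSₕ = 365303.
n_1 = 600·68661/365303 = 112.774... → 113.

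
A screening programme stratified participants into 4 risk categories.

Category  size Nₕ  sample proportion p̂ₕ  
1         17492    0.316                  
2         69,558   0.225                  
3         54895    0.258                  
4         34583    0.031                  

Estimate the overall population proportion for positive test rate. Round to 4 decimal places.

0.2063

N = 17492 + 69558 + 54895 + 34583 = 176528.
Overall proportion = Σ (Nₕ/N)·p̂ₕ.
Σ Nₕp̂ₕ = 5527.472 + 15650.55 + 14162.91 + 1072.073 = 36413.005.
36413.005 / 176528 = 0.206273... → 0.2063.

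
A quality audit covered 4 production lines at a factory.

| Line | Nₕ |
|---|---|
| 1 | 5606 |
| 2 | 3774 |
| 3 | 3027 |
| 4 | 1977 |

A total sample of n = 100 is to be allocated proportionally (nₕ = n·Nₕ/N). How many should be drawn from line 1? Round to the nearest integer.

39

N = 5606 + 3774 + 3027 + 1977 = 14384.
n_1 = 100·5606/14384 = 38.974... → 39.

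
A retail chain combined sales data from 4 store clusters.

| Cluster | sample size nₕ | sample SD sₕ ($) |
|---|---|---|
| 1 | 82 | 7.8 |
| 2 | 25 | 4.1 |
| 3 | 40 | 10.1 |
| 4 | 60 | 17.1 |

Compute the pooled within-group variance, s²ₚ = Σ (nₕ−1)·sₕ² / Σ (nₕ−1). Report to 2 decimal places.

1: (82−1)·7.8² = 81·60.84 = 4928.04
2: (25−1)·4.1² = 24·16.81 = 403.44
3: (40−1)·10.1² = 39·102.01 = 3978.39
4: (60−1)·17.1² = 59·292.41 = 17252.19
Numerator = 26562.06; denominator = Σ(nₕ−1) = 203.
s²ₚ = 26562.06/203 = 130.8476... → 130.85.

130.85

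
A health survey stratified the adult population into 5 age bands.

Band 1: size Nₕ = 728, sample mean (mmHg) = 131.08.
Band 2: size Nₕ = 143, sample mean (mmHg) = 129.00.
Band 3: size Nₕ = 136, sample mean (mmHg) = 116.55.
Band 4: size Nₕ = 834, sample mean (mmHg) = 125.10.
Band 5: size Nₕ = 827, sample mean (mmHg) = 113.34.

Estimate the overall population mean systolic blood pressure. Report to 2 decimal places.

N = 728 + 143 + 136 + 834 + 827 = 2668.
The stratified mean weights each stratum mean by its population share Nₕ/N.
Σ Nₕx̄ₕ = 728·131.08 + 143·129.00 + 136·116.55 + 834·125.10 + 827·113.34 = 95426.24 + 18447 + 15850.8 + 104333.4 + 93732.18 = 327789.62.
Divide by N: 327789.62 / 2668 = 122.8597... → 122.86.

122.86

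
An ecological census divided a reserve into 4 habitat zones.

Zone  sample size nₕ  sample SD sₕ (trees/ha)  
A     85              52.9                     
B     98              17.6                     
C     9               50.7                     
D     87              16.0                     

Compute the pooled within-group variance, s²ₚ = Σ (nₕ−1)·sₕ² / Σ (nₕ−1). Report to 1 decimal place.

1118.9

Degrees of freedom: 84 + 97 + 8 + 86 = 275.
Σ(nₕ−1)sₕ² = 84·2798.41 + 97·309.76 + 8·2570.49 + 86·256 = 307693.08.
s²ₚ = 307693.08 / 275 = 1118.884... → 1118.9.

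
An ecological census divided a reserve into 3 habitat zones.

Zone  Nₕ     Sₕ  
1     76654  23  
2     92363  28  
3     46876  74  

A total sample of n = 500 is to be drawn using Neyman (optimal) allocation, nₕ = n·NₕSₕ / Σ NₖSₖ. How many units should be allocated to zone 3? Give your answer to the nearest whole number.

222

Σ NₕSₕ = 76654·23 + 92363·28 + 46876·74 = 7818030.
Share for 3: 3468824/7818030 = 0.44370.
n_3 = 500 × 0.44370 = 221.848... → 222.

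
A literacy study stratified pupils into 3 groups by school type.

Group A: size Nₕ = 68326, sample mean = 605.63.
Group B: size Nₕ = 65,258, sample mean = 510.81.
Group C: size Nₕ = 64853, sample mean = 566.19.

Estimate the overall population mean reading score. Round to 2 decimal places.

x̄_st = (Σ Nₕx̄ₕ) / (Σ Nₕ) = (68326·605.63 + 65258·510.81 + 64853·566.19) / 198437
= 111433834.43 / 198437 = 561.5577... → 561.56.

561.56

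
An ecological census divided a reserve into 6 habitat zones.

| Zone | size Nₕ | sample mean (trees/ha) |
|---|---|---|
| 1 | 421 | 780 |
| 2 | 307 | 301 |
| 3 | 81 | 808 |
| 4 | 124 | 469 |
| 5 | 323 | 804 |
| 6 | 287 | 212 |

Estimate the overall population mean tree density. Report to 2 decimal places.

x̄_st = (Σ Nₕx̄ₕ) / (Σ Nₕ) = (421·780 + 307·301 + 81·808 + 124·469 + 323·804 + 287·212) / 1543
= 864927 / 1543 = 560.5489... → 560.55.

560.55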